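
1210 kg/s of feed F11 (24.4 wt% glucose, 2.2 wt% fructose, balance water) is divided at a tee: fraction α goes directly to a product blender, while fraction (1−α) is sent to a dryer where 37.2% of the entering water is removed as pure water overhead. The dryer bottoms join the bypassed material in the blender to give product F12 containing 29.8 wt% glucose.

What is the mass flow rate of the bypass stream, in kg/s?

All 1210×0.244 = 295.24 kg/s of glucose reaches F12, so F12 = 295.24/0.298 = 990.74 kg/s and vapour = 219.26 kg/s.
The evaporator receives (1−α)·1210 of feed at 0.734 water and removes 0.372 of that water:
0.372×0.734×(1−α)×1210 = 219.26
(1−α) = 219.26/330.39 = 0.6636;  α = 0.3364.
Bypass flow = 0.3364×1210 = 406.98 kg/s.

407 kg/s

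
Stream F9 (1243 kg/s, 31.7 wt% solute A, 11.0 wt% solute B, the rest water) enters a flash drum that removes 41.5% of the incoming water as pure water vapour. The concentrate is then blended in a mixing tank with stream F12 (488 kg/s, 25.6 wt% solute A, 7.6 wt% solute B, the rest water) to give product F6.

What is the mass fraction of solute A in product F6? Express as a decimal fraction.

Vapour removed = 0.415×0.573×1243 = 295.58 kg/s; concentrate = 947.42 kg/s.
solute A reaching the mixer = 394.03 (from concentrate) + 488×0.256 = 518.96 kg/s.
Product flow = 947.42 + 488 = 1435.4 kg/s; solute A fraction = 0.362.

0.362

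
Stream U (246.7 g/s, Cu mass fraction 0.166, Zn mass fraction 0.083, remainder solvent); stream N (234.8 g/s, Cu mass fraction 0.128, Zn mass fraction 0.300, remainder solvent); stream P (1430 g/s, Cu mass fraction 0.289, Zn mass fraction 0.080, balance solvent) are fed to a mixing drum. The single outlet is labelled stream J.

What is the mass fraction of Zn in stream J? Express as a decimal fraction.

Total flow out = 246.7 + 234.8 + 1430 = 1911.5 g/s.
Zn in = 246.7×0.083 + 234.8×0.300 + 1430×0.080 = 205.32 g/s.
Zn mass fraction in J = 205.32/1911.5 = 0.107.

0.107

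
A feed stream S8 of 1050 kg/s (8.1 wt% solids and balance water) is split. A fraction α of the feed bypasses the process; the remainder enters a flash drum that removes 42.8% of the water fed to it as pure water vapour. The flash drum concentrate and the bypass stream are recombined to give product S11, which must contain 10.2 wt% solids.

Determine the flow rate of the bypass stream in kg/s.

500.4 kg/s

All 1050×0.081 = 85.05 kg/s of solids reaches S11, so S11 = 85.05/0.102 = 833.82 kg/s and vapour = 216.18 kg/s.
The evaporator receives (1−α)·1050 of feed at 0.919 water and removes 0.428 of that water:
0.428×0.919×(1−α)×1050 = 216.18
(1−α) = 216.18/413 = 0.5234;  α = 0.4766.
Bypass flow = 0.4766×1050 = 500.4 kg/s.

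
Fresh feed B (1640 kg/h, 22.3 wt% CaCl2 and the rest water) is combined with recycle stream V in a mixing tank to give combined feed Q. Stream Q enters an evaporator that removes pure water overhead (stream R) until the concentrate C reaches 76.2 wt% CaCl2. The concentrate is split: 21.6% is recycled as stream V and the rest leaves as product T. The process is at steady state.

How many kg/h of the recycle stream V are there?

Overall CaCl2 balance (none leaves overhead): CaCl2 in fresh feed = CaCl2 in product, i.e. 1640×0.223 = (1−0.216)·C·0.762.
C = 365.72/(0.762×0.784) = 612.18 kg/h.
Recycle V = 0.216×612.18 = 132.23 kg/h.

132.2 kg/h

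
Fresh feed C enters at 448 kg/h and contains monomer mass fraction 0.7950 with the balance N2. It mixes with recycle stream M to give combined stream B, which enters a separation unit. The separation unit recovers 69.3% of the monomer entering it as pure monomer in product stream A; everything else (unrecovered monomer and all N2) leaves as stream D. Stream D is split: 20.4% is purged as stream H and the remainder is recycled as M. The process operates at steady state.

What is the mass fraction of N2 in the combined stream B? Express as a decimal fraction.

0.4885

N2 enters only via C and leaves only via the purge: 448×0.205 = 0.204×(N2 in D), and the separation unit passes all N2, so N2 in B = N2 in D = 450.2 kg/h.
monomer in B: m_A = 448×0.795 + (1−0.204)·(1−0.693)·m_A, so m_A = 356.16/0.7556 = 471.34 kg/h.
B = 471.34 + 450.2 = 921.54 kg/h.
N2 fraction in B = 450.2/921.54 = 0.4885.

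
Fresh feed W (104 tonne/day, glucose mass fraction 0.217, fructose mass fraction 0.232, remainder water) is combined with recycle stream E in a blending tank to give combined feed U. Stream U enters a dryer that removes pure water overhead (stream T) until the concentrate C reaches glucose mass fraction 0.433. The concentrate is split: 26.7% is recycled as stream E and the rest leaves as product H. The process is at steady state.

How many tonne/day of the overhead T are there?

51.88 tonne/day

Overall glucose balance (none leaves overhead): glucose in fresh feed = glucose in product, i.e. 104×0.217 = (1−0.267)·C·0.433.
C = 22.568/(0.433×0.733) = 71.105 tonne/day.
Recycle E = 0.267×71.105 = 18.985 tonne/day.
Combined feed U = 104 + 18.985 = 122.99 tonne/day.
Overhead T = U − C = 122.99 − 71.105 = 51.88 tonne/day.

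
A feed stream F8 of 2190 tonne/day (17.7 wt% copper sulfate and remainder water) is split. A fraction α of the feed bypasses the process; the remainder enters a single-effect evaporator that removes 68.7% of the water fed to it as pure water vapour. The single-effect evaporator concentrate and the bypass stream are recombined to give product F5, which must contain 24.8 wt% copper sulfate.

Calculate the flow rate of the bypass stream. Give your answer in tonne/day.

All 2190×0.177 = 387.63 tonne/day of copper sulfate reaches F5, so F5 = 387.63/0.248 = 1563 tonne/day and vapour = 626.98 tonne/day.
The evaporator receives (1−α)·2190 of feed at 0.823 water and removes 0.687 of that water:
0.687×0.823×(1−α)×2190 = 626.98
(1−α) = 626.98/1238.2 = 0.5063;  α = 0.4937.
Bypass flow = 0.4937×2190 = 1081.1 tonne/day.

1081 tonne/day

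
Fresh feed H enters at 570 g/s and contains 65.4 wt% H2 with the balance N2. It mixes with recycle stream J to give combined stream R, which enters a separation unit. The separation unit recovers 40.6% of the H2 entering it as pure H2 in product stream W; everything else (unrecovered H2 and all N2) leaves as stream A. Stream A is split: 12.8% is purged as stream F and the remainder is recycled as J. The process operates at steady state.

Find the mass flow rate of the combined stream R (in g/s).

2314 g/s

N2 enters only via H and leaves only via the purge: 570×0.346 = 0.128×(N2 in A), and the separation unit passes all N2, so N2 in R = N2 in A = 1540.8 g/s.
H2 in R: m_A = 570×0.654 + (1−0.128)·(1−0.406)·m_A, so m_A = 372.78/0.4820 = 773.35 g/s.
R = 773.35 + 1540.8 = 2314.1 g/s.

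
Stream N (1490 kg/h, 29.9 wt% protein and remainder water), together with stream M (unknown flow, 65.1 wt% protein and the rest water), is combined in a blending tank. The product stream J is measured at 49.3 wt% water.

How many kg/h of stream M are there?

2152 kg/h

Let M be the unknown flow. Total out = 1490 + M.
water balance: 1044.5 + 0.349·M = 0.493·(1490 + M)
(0.349 − 0.493)·M = 0.493×1490 − 1044.5 = -309.92
M = -309.92 / -0.144 = 2152.2 kg/h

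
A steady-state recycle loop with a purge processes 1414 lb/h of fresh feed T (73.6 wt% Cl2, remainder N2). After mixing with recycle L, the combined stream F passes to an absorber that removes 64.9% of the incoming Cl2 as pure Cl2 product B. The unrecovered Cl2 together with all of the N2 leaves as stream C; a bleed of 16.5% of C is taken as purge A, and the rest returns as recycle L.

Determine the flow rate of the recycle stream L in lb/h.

N2 enters only via T and leaves only via the purge: 1414×0.264 = 0.165×(N2 in C), and the absorber passes all N2, so N2 in F = N2 in C = 2262.4 lb/h.
Cl2 in F: m_A = 1414×0.736 + (1−0.165)·(1−0.649)·m_A, so m_A = 1040.7/0.7069 = 1472.2 lb/h.
C = (1−0.649)×1472.2 + 2262.4 = 2779.1 lb/h.
Recycle L = (1−0.165)×2779.1 = 2320.6 lb/h.

2321 lb/h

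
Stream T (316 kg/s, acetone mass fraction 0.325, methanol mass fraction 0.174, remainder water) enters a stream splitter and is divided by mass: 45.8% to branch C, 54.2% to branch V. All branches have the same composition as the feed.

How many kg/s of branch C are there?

144.7 kg/s

Branch C flow = 0.458×316 = 144.73 kg/s.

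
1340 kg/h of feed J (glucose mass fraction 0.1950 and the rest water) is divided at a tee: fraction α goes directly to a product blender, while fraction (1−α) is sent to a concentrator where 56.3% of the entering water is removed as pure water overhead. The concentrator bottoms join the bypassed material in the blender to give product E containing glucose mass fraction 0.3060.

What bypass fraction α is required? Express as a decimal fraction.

0.200

All 1340×0.195 = 261.3 kg/h of glucose reaches E, so E = 261.3/0.306 = 853.92 kg/h and vapour = 486.08 kg/h.
The evaporator receives (1−α)·1340 of feed at 0.805 water and removes 0.563 of that water:
0.563×0.805×(1−α)×1340 = 486.08
(1−α) = 486.08/607.31 = 0.8004;  α = 0.1996.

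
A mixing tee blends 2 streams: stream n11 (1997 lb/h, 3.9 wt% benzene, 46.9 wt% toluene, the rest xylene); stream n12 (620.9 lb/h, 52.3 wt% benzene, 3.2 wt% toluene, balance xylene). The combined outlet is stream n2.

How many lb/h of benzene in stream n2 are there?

402.6 lb/h

benzene out = benzene in = 1997×0.039 + 620.9×0.523 = 402.61 lb/h.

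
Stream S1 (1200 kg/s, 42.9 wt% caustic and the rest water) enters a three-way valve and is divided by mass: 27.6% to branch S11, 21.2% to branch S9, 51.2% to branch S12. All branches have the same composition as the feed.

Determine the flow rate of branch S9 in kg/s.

Branch S9 flow = 0.212×1200 = 254.4 kg/s.

254.4 kg/s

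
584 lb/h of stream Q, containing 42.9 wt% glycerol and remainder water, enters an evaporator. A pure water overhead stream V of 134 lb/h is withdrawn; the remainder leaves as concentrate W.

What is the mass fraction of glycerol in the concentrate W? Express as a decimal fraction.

glycerol is not removed: 584×0.429 = 250.54 lb/h of glycerol enters W.
Concentrate = 584 − 134 = 450 lb/h.
Mass fraction = 250.54/450 = 0.557.

0.557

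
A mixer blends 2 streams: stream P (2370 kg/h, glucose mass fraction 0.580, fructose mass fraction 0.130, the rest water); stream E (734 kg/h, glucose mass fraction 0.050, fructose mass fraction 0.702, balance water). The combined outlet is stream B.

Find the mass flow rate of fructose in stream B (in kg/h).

823.4 kg/h

fructose out = fructose in = 2370×0.130 + 734×0.702 = 823.37 kg/h.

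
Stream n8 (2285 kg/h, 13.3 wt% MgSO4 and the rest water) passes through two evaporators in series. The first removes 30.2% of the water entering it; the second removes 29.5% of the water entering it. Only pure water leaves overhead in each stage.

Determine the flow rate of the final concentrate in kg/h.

1279 kg/h

water in feed = 2285×0.867 = 1981.1 kg/h.
After stage 1: water left = (1−0.302)×1981.1 = 1382.8; stream total = 1686.7 kg/h.
After stage 2: water left = (1−0.295)×1382.8 = 974.88; final concentrate = 1278.8 kg/h.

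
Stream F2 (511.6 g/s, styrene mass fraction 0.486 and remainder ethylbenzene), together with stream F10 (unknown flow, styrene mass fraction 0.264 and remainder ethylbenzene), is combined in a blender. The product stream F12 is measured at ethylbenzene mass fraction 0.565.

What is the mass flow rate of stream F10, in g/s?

152.6 g/s

Let F10 be the unknown flow. Total out = 511.6 + F10.
ethylbenzene balance: 262.96 + 0.736·F10 = 0.565·(511.6 + F10)
(0.736 − 0.565)·F10 = 0.565×511.6 − 262.96 = 26.092
F10 = 26.092 / 0.171 = 152.58 g/s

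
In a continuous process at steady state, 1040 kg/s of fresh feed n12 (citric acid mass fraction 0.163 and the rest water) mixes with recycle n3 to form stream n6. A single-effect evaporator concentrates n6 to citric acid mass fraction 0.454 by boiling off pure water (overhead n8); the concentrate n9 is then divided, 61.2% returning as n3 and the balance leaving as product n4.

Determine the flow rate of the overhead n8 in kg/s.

666.6 kg/s

Overall citric acid balance (none leaves overhead): citric acid in fresh feed = citric acid in product, i.e. 1040×0.163 = (1−0.612)·n9·0.454.
n9 = 169.52/(0.454×0.388) = 962.35 kg/s.
Recycle n3 = 0.612×962.35 = 588.96 kg/s.
Combined feed n6 = 1040 + 588.96 = 1629 kg/s.
Overhead n8 = n6 − n9 = 1629 − 962.35 = 666.61 kg/s.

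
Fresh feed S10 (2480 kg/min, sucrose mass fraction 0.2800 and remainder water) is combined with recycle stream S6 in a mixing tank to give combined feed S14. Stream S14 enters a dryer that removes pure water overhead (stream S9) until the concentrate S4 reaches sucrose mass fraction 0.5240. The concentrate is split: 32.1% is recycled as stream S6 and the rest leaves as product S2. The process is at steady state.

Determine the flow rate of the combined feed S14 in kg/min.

3106 kg/min

Overall sucrose balance (none leaves overhead): sucrose in fresh feed = sucrose in product, i.e. 2480×0.280 = (1−0.321)·S4·0.524.
S4 = 694.4/(0.524×0.679) = 1951.7 kg/min.
Recycle S6 = 0.321×1951.7 = 626.49 kg/min.
Combined feed S14 = 2480 + 626.49 = 3106.5 kg/min.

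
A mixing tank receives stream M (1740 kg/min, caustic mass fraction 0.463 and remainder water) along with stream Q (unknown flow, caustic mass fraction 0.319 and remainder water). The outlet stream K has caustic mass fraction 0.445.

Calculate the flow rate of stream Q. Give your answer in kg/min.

248.6 kg/min

Let Q be the unknown flow. Total out = 1740 + Q.
caustic balance: 805.62 + 0.319·Q = 0.445·(1740 + Q)
(0.319 − 0.445)·Q = 0.445×1740 − 805.62 = -31.32
Q = -31.32 / -0.126 = 248.57 kg/min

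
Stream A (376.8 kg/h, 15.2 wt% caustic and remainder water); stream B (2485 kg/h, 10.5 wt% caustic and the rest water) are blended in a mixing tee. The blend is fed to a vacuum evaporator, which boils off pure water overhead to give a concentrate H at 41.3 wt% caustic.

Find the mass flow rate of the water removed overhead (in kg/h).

2091 kg/h

caustic entering = 376.8×0.152 + 2485×0.105 = 318.2 kg/h.
All caustic reports to H, so H = 318.2/0.413 = 770.46 kg/h.
Total feed = 2861.8 kg/h; overhead = 2861.8 − 770.46 = 2091.3 kg/h.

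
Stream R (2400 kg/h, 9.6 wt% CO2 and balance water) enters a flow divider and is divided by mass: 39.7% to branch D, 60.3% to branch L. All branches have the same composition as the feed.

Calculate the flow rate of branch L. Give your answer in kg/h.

Branch L flow = 0.603×2400 = 1447.2 kg/h.

1447 kg/h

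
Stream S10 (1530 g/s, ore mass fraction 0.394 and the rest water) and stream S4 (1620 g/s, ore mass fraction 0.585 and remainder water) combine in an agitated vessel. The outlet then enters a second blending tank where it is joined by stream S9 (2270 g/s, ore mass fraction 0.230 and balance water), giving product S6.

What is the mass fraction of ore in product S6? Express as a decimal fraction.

Overall, product flow = 5420 g/s.
ore in = 1530×0.394 + 1620×0.585 + 2270×0.230 = 2072.6 g/s.
ore fraction in S6 = 0.382.

0.382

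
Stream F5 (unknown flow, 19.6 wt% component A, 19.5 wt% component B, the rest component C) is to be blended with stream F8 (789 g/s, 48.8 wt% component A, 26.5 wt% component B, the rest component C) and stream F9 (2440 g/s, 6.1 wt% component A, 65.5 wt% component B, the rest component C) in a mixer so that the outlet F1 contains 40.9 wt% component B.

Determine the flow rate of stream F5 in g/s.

Let F5 be the unknown flow. Total out = 3229 + F5.
component B balance: 1807.3 + 0.195·F5 = 0.409·(3229 + F5)
(0.195 − 0.409)·F5 = 0.409×3229 − 1807.3 = -486.62
F5 = -486.62 / -0.214 = 2273.9 g/s

2274 g/s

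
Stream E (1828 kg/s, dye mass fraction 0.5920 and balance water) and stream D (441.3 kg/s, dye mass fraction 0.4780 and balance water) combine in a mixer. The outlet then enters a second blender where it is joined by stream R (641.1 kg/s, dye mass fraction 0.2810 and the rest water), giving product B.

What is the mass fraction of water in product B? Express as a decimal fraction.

Overall, product flow = 2910.4 kg/s.
water in = 1828×0.408 + 441.3×0.522 + 641.1×0.719 = 1437.1 kg/s.
water fraction in B = 0.4938.

0.4938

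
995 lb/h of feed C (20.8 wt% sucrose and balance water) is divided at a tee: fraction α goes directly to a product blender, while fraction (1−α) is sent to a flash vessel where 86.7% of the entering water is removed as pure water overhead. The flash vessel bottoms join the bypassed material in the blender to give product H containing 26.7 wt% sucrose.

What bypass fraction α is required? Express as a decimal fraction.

All 995×0.208 = 206.96 lb/h of sucrose reaches H, so H = 206.96/0.267 = 775.13 lb/h and vapour = 219.87 lb/h.
The evaporator receives (1−α)·995 of feed at 0.792 water and removes 0.867 of that water:
0.867×0.792×(1−α)×995 = 219.87
(1−α) = 219.87/683.23 = 0.3218;  α = 0.6782.

0.678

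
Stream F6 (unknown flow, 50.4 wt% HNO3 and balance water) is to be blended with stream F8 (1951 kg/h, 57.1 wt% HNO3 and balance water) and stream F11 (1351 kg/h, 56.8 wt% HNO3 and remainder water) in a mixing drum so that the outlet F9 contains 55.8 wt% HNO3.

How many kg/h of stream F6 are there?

719.9 kg/h

Let F6 be the unknown flow. Total out = 3302 + F6.
HNO3 balance: 1881.4 + 0.504·F6 = 0.558·(3302 + F6)
(0.504 − 0.558)·F6 = 0.558×3302 − 1881.4 = -38.873
F6 = -38.873 / -0.054 = 719.87 kg/h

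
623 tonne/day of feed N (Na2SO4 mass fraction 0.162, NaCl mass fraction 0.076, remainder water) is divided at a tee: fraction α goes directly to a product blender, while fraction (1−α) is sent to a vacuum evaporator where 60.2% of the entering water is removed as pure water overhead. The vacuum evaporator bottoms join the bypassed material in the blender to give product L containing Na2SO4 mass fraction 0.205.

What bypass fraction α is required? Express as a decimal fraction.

0.543

All 623×0.162 = 100.93 tonne/day of Na2SO4 reaches L, so L = 100.93/0.205 = 492.32 tonne/day and vapour = 130.68 tonne/day.
The evaporator receives (1−α)·623 of feed at 0.762 water and removes 0.602 of that water:
0.602×0.762×(1−α)×623 = 130.68
(1−α) = 130.68/285.79 = 0.4573;  α = 0.5427.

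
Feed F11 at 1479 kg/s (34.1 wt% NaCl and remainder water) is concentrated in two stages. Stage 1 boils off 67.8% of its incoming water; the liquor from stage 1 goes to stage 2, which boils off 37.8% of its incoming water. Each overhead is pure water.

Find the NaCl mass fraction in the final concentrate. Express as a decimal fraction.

water in feed = 1479×0.659 = 974.66 kg/s.
After stage 1: water left = (1−0.678)×974.66 = 313.84; stream total = 818.18 kg/s.
After stage 2: water left = (1−0.378)×313.84 = 195.21; final concentrate = 699.55 kg/s.
NaCl fraction = 504.34/699.55 = 0.721.

0.721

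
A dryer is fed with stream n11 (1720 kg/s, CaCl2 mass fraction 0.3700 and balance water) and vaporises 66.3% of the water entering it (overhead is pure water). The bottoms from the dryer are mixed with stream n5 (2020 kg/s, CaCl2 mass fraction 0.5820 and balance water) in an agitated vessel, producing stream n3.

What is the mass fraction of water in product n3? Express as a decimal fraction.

Vapour removed = 0.663×0.630×1720 = 718.43 kg/s; concentrate = 1001.6 kg/s.
water reaching the mixer = 365.17 (from concentrate) + 2020×0.418 = 1209.5 kg/s.
Product flow = 1001.6 + 2020 = 3021.6 kg/s; water fraction = 0.4003.

0.4003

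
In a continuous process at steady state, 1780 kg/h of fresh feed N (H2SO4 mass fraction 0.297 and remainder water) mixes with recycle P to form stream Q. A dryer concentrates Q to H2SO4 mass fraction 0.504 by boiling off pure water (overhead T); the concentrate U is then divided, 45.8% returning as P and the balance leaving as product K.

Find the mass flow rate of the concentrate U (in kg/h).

1935 kg/h

Overall H2SO4 balance (none leaves overhead): H2SO4 in fresh feed = H2SO4 in product, i.e. 1780×0.297 = (1−0.458)·U·0.504.
U = 528.66/(0.504×0.542) = 1935.3 kg/h.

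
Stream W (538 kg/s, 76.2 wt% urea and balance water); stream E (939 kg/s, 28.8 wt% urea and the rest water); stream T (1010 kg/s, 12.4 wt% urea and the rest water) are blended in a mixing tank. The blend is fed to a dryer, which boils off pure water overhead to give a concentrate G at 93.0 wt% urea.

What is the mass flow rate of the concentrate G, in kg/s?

866.3 kg/s

urea entering = 538×0.762 + 939×0.288 + 1010×0.124 = 805.63 kg/s.
All urea reports to G, so G = 805.63/0.930 = 866.27 kg/s.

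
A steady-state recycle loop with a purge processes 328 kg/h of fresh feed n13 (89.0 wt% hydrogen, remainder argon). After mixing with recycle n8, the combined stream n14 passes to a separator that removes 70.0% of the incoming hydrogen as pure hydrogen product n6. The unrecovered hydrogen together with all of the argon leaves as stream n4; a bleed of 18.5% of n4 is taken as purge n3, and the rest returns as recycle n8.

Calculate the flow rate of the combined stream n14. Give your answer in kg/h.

argon enters only via n13 and leaves only via the purge: 328×0.110 = 0.185×(argon in n4), and the separator passes all argon, so argon in n14 = argon in n4 = 195.03 kg/h.
hydrogen in n14: m_A = 328×0.890 + (1−0.185)·(1−0.700)·m_A, so m_A = 291.92/0.7555 = 386.39 kg/h.
n14 = 386.39 + 195.03 = 581.42 kg/h.

581.4 kg/h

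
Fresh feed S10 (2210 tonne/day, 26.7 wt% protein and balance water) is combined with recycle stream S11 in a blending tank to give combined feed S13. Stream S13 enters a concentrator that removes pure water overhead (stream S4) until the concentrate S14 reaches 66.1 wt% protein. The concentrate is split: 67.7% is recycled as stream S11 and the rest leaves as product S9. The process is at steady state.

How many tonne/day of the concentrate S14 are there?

2764 tonne/day

Overall protein balance (none leaves overhead): protein in fresh feed = protein in product, i.e. 2210×0.267 = (1−0.677)·S14·0.661.
S14 = 590.07/(0.661×0.323) = 2763.8 tonne/day.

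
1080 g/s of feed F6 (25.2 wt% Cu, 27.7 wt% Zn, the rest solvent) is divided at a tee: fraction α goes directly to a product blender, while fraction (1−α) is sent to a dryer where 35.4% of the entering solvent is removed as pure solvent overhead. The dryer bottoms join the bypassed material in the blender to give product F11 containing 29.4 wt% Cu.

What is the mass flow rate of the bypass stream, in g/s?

154.7 g/s

All 1080×0.252 = 272.16 g/s of Cu reaches F11, so F11 = 272.16/0.294 = 925.71 g/s and vapour = 154.29 g/s.
The evaporator receives (1−α)·1080 of feed at 0.471 solvent and removes 0.354 of that solvent:
0.354×0.471×(1−α)×1080 = 154.29
(1−α) = 154.29/180.07 = 0.8568;  α = 0.1432.
Bypass flow = 0.1432×1080 = 154.66 g/s.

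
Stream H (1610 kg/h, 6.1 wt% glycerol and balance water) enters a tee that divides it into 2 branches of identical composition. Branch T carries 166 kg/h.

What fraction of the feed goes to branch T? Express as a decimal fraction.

0.103

Fraction to T = 166/1610 = 0.1031.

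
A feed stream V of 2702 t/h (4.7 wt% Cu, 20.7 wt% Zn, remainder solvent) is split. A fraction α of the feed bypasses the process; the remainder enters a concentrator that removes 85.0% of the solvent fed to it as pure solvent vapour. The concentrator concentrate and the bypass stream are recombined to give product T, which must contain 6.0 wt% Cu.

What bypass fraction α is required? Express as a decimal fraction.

All 2702×0.047 = 126.99 t/h of Cu reaches T, so T = 126.99/0.060 = 2116.6 t/h and vapour = 585.43 t/h.
The evaporator receives (1−α)·2702 of feed at 0.746 solvent and removes 0.850 of that solvent:
0.850×0.746×(1−α)×2702 = 585.43
(1−α) = 585.43/1713.3 = 0.3417;  α = 0.6583.

0.658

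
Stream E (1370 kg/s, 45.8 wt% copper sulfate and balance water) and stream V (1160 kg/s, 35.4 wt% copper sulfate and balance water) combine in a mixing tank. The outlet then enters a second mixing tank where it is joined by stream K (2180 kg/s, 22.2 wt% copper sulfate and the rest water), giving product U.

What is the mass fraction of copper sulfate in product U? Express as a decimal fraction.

0.3232

Overall, product flow = 4710 kg/s.
copper sulfate in = 1370×0.458 + 1160×0.354 + 2180×0.222 = 1522.1 kg/s.
copper sulfate fraction in U = 0.3232.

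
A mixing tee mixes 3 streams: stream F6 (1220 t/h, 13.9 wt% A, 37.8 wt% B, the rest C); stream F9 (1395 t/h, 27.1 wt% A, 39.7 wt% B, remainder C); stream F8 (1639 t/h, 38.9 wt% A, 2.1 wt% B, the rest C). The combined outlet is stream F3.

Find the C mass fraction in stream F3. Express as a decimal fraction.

Total flow out = 1220 + 1395 + 1639 = 4254 t/h.
C in = 1220×0.483 + 1395×0.332 + 1639×0.590 = 2019.4 t/h.
C mass fraction in F3 = 2019.4/4254 = 0.4747.

0.4747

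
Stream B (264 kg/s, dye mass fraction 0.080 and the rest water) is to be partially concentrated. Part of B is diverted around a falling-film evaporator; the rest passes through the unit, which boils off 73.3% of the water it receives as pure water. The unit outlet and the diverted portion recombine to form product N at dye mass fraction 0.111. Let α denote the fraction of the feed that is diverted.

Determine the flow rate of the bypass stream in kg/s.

154.7 kg/s

All 264×0.080 = 21.12 kg/s of dye reaches N, so N = 21.12/0.111 = 190.27 kg/s and vapour = 73.73 kg/s.
The evaporator receives (1−α)·264 of feed at 0.920 water and removes 0.733 of that water:
0.733×0.920×(1−α)×264 = 73.73
(1−α) = 73.73/178.03 = 0.4141;  α = 0.5859.
Bypass flow = 0.5859×264 = 154.67 kg/s.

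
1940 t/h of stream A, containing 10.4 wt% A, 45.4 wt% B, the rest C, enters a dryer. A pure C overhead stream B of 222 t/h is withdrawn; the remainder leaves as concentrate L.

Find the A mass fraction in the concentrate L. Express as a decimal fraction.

A is not removed: 1940×0.104 = 201.76 t/h of A enters L.
Concentrate = 1940 − 222 = 1718 t/h.
Mass fraction = 201.76/1718 = 0.117.

0.117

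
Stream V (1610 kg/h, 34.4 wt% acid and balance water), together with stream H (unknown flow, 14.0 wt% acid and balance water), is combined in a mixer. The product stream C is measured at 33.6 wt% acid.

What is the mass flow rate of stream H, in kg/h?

65.71 kg/h

Let H be the unknown flow. Total out = 1610 + H.
acid balance: 553.84 + 0.140·H = 0.336·(1610 + H)
(0.140 − 0.336)·H = 0.336×1610 − 553.84 = -12.88
H = -12.88 / -0.196 = 65.714 kg/h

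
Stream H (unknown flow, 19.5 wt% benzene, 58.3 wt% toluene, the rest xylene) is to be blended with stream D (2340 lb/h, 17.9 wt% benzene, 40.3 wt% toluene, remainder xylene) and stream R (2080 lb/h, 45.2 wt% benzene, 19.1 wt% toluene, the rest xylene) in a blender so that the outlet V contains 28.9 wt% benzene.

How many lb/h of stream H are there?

Let H be the unknown flow. Total out = 4420 + H.
benzene balance: 1359 + 0.195·H = 0.289·(4420 + H)
(0.195 − 0.289)·H = 0.289×4420 − 1359 = -81.64
H = -81.64 / -0.094 = 868.51 lb/h

868.5 lb/h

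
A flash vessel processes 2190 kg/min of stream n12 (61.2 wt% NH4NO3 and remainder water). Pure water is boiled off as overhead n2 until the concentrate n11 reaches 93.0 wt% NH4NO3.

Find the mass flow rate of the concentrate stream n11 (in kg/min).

1441 kg/min

NH4NO3 is conserved: 2190×0.612 = 1340.3 kg/min all reports to the concentrate.
Concentrate = 1340.3/(target fraction) = 1441.2 kg/min.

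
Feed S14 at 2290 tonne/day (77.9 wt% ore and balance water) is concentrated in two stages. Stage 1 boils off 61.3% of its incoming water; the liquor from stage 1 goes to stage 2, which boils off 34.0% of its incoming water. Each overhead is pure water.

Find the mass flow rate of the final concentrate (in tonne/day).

water in feed = 2290×0.221 = 506.09 tonne/day.
After stage 1: water left = (1−0.613)×506.09 = 195.86; stream total = 1979.8 tonne/day.
After stage 2: water left = (1−0.340)×195.86 = 129.27; final concentrate = 1913.2 tonne/day.

1913 tonne/day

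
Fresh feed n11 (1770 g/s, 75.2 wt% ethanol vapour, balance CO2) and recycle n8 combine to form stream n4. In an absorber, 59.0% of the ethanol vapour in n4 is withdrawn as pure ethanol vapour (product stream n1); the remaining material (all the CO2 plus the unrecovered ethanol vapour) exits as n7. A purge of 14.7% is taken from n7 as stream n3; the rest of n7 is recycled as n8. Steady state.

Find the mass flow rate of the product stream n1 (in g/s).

1208 g/s

ethanol vapour in n4: m_A = 1770×0.752 + (1−0.147)·(1−0.590)·m_A, so m_A = 1331/0.6503 = 2046.9 g/s.
Product n1 = 0.590×2046.9 = 1207.7 g/s.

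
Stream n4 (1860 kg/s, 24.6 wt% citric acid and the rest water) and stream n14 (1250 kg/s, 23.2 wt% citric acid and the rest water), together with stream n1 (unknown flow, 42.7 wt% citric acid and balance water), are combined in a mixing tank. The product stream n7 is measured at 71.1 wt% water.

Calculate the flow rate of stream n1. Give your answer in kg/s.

1096 kg/s

Let n1 be the unknown flow. Total out = 3110 + n1.
water balance: 2362.4 + 0.573·n1 = 0.711·(3110 + n1)
(0.573 − 0.711)·n1 = 0.711×3110 − 2362.4 = -151.23
n1 = -151.23 / -0.138 = 1095.9 kg/s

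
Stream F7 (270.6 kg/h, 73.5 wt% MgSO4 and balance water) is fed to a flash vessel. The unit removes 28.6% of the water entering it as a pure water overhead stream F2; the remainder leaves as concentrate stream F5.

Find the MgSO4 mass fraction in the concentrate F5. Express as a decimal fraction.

0.7953

MgSO4 is not removed: 270.6×0.735 = 198.89 kg/h of MgSO4 enters F5.
water entering = 270.6×0.265 = 71.709 kg/h; overhead removed = 0.286×71.709 = 20.509 kg/h.
Concentrate = 270.6 − 20.509 = 250.09 kg/h.
Mass fraction = 198.89/250.09 = 0.7953.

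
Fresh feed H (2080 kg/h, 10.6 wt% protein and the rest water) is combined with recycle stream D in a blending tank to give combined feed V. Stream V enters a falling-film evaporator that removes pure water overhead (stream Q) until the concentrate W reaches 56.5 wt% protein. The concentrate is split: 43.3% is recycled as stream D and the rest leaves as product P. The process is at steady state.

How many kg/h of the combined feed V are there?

Overall protein balance (none leaves overhead): protein in fresh feed = protein in product, i.e. 2080×0.106 = (1−0.433)·W·0.565.
W = 220.48/(0.565×0.567) = 688.24 kg/h.
Recycle D = 0.433×688.24 = 298.01 kg/h.
Combined feed V = 2080 + 298.01 = 2378 kg/h.

2378 kg/h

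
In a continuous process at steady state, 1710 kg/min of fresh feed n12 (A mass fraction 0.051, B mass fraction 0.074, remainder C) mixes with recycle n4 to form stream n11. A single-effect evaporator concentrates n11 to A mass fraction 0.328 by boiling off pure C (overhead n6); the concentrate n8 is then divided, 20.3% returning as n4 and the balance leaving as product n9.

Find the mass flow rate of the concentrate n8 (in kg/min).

333.6 kg/min

Overall A balance (none leaves overhead): A in fresh feed = A in product, i.e. 1710×0.051 = (1−0.203)·n8·0.328.
n8 = 87.21/(0.328×0.797) = 333.61 kg/min.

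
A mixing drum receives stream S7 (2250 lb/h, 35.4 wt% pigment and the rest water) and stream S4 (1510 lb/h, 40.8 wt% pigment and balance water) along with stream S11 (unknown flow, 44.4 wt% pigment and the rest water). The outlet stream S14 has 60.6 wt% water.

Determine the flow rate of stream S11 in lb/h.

1377 lb/h

Let S11 be the unknown flow. Total out = 3760 + S11.
water balance: 2347.4 + 0.556·S11 = 0.606·(3760 + S11)
(0.556 − 0.606)·S11 = 0.606×3760 − 2347.4 = -68.86
S11 = -68.86 / -0.050 = 1377.2 lb/h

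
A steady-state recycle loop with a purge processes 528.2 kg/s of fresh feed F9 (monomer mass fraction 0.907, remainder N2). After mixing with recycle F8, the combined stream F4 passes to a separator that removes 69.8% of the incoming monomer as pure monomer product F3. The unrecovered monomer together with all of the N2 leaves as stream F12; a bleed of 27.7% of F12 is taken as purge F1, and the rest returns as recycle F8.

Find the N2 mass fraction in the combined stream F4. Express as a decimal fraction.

N2 enters only via F9 and leaves only via the purge: 528.2×0.093 = 0.277×(N2 in F12), and the separator passes all N2, so N2 in F4 = N2 in F12 = 177.34 kg/s.
monomer in F4: m_A = 528.2×0.907 + (1−0.277)·(1−0.698)·m_A, so m_A = 479.08/0.7817 = 612.9 kg/s.
F4 = 612.9 + 177.34 = 790.24 kg/s.
N2 fraction in F4 = 177.34/790.24 = 0.224.

0.224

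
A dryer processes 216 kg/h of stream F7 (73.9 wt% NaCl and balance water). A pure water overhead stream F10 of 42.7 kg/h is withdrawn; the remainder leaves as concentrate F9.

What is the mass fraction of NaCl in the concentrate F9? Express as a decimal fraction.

NaCl is not removed: 216×0.739 = 159.62 kg/h of NaCl enters F9.
Concentrate = 216 − 42.7 = 173.3 kg/h.
Mass fraction = 159.62/173.3 = 0.9211.

0.9211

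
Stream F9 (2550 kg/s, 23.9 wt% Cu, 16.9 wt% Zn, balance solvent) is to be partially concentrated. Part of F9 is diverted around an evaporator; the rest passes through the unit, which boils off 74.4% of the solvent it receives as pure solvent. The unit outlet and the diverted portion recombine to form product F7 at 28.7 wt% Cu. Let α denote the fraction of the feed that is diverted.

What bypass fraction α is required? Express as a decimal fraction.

0.620

All 2550×0.239 = 609.45 kg/s of Cu reaches F7, so F7 = 609.45/0.287 = 2123.5 kg/s and vapour = 426.48 kg/s.
The evaporator receives (1−α)·2550 of feed at 0.592 solvent and removes 0.744 of that solvent:
0.744×0.592×(1−α)×2550 = 426.48
(1−α) = 426.48/1123.1 = 0.3797;  α = 0.6203.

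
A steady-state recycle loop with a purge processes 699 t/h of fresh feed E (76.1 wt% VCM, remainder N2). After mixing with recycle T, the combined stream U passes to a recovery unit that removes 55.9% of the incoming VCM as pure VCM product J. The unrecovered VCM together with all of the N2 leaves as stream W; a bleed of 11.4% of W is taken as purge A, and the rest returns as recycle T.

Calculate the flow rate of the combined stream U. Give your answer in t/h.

2339 t/h

N2 enters only via E and leaves only via the purge: 699×0.239 = 0.114×(N2 in W), and the recovery unit passes all N2, so N2 in U = N2 in W = 1465.4 t/h.
VCM in U: m_A = 699×0.761 + (1−0.114)·(1−0.559)·m_A, so m_A = 531.94/0.6093 = 873.07 t/h.
U = 873.07 + 1465.4 = 2338.5 t/h.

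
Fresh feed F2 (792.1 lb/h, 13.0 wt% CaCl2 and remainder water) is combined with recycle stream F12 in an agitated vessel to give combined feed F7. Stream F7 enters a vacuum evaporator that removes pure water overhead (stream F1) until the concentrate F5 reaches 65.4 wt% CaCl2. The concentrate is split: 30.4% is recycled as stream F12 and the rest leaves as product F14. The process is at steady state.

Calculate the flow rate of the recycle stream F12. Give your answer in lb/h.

68.77 lb/h

Overall CaCl2 balance (none leaves overhead): CaCl2 in fresh feed = CaCl2 in product, i.e. 792.1×0.130 = (1−0.304)·F5·0.654.
F5 = 102.97/(0.654×0.696) = 226.22 lb/h.
Recycle F12 = 0.304×226.22 = 68.772 lb/h.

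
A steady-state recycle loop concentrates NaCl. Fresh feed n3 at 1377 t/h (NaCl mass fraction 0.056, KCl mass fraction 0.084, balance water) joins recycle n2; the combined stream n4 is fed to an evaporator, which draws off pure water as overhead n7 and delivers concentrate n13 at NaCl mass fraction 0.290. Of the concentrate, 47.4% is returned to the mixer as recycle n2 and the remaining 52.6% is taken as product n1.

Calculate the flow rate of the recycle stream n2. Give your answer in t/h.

Overall NaCl balance (none leaves overhead): NaCl in fresh feed = NaCl in product, i.e. 1377×0.056 = (1−0.474)·n13·0.290.
n13 = 77.112/(0.290×0.526) = 505.52 t/h.
Recycle n2 = 0.474×505.52 = 239.62 t/h.

239.6 t/h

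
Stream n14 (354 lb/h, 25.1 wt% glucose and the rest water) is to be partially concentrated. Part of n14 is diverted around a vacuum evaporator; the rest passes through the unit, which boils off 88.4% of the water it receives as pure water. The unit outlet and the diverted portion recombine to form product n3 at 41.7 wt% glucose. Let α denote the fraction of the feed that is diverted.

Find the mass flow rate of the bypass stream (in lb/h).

141.2 lb/h

All 354×0.251 = 88.854 lb/h of glucose reaches n3, so n3 = 88.854/0.417 = 213.08 lb/h and vapour = 140.92 lb/h.
The evaporator receives (1−α)·354 of feed at 0.749 water and removes 0.884 of that water:
0.884×0.749×(1−α)×354 = 140.92
(1−α) = 140.92/234.39 = 0.6012;  α = 0.3988.
Bypass flow = 0.3988×354 = 141.17 lb/h.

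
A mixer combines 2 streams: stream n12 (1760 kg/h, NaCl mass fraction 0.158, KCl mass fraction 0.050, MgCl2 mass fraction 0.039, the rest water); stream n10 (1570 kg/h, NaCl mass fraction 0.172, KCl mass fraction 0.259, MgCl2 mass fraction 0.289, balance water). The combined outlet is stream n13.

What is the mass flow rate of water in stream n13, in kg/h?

1765 kg/h

water out = water in = 1760×0.753 + 1570×0.280 = 1764.9 kg/h.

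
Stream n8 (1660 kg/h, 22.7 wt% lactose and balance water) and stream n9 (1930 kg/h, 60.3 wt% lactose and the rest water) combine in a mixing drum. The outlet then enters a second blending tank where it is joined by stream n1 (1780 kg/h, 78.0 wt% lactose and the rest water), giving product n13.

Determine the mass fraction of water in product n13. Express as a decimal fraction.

0.455

Overall, product flow = 5370 kg/h.
water in = 1660×0.773 + 1930×0.397 + 1780×0.220 = 2441 kg/h.
water fraction in n13 = 0.455.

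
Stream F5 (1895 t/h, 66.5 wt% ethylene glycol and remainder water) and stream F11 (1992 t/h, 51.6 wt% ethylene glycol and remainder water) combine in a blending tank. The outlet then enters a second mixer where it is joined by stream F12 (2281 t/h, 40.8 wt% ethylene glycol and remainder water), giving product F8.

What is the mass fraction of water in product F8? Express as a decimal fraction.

0.478

Overall, product flow = 6168 t/h.
water in = 1895×0.335 + 1992×0.484 + 2281×0.592 = 2949.3 t/h.
water fraction in F8 = 0.478.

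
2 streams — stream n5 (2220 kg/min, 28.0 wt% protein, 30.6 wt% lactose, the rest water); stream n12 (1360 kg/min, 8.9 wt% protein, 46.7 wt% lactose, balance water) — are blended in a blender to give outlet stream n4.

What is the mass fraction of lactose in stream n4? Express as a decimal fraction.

0.367

Total flow out = 2220 + 1360 = 3580 kg/min.
lactose in = 2220×0.306 + 1360×0.467 = 1314.4 kg/min.
lactose mass fraction in n4 = 1314.4/3580 = 0.367.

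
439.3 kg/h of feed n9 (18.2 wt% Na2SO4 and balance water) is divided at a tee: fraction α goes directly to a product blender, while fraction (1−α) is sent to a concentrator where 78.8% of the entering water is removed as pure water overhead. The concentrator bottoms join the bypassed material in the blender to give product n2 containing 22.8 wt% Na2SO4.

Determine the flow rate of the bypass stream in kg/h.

301.8 kg/h

All 439.3×0.182 = 79.953 kg/h of Na2SO4 reaches n2, so n2 = 79.953/0.228 = 350.67 kg/h and vapour = 88.631 kg/h.
The evaporator receives (1−α)·439.3 of feed at 0.818 water and removes 0.788 of that water:
0.788×0.818×(1−α)×439.3 = 88.631
(1−α) = 88.631/283.17 = 0.3130;  α = 0.6870.
Bypass flow = 0.6870×439.3 = 301.8 kg/h.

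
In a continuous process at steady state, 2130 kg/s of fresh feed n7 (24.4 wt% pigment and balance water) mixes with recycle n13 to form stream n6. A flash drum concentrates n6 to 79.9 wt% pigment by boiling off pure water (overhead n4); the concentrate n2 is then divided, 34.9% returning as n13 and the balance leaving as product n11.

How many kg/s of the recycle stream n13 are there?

Overall pigment balance (none leaves overhead): pigment in fresh feed = pigment in product, i.e. 2130×0.244 = (1−0.349)·n2·0.799.
n2 = 519.72/(0.799×0.651) = 999.18 kg/s.
Recycle n13 = 0.349×999.18 = 348.71 kg/s.

348.7 kg/s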